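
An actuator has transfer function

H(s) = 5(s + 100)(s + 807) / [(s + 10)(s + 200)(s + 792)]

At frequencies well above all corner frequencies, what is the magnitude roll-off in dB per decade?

-20 dB/decade

Each pole contributes −20 dB/decade at high frequency; each zero contributes +20 dB/decade.
Net: 2 zero(s) − 3 pole(s) → -20 dB/decade.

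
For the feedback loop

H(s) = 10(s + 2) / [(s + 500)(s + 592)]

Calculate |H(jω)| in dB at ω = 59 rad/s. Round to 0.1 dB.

-54.1 dB

At s = jω = j59:
zero (s+2): 2 + j59 → |·| = √(2²+59²) = √3485 ≈ 59.034, ∠ = arctan(59/2) ≈ 88.06°
pole (s+500): 500 + j59 → |·| = √(500²+59²) = √253481 ≈ 503.47, ∠ = arctan(59/500) ≈ 6.73°
pole (s+592): 592 + j59 → |·| = √(592²+59²) = √353945 ≈ 594.93, ∠ = arctan(59/592) ≈ 5.69°
|H| = 10 · 59.034 / 2.9953e+05 ≈ 0.0019709
Gain = 20 log₁₀(0.0019709) ≈ -54.11 dB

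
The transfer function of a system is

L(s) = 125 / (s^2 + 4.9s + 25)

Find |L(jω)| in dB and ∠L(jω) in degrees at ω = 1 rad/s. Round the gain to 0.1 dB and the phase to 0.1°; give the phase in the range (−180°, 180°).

14.2 dB, -11.5°

At s = jω = j1:
quadratic: (j1)² + 4.9·j1 + 25 = 24 + j4.9 → |·| ≈ 24.495, ∠ ≈ 11.54°
|L| = 125 / 24.495 ≈ 5.1031
Gain = 20 log₁₀(5.1031) ≈ 14.16 dB
∠L = 0.00° − 11.54° = -11.54°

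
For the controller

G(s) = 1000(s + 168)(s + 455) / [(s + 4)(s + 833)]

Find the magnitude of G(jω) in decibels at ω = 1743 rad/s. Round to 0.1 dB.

At s = jω = j1743:
zero (s+168): 168 + j1743 → |·| = √(168²+1743²) = √3066273 ≈ 1751.1, ∠ = arctan(1743/168) ≈ 84.49°
zero (s+455): 455 + j1743 → |·| = √(455²+1743²) = √3245074 ≈ 1801.4, ∠ = arctan(1743/455) ≈ 75.37°
pole (s+4): 4 + j1743 → |·| = √(4²+1743²) = √3038065 ≈ 1743, ∠ = arctan(1743/4) ≈ 89.87°
pole (s+833): 833 + j1743 → |·| = √(833²+1743²) = √3731938 ≈ 1931.8, ∠ = arctan(1743/833) ≈ 64.46°
|G| = 1000 · 3.1544e+06 / 3.3671e+06 ≈ 936.83
Gain = 20 log₁₀(936.83) ≈ 59.43 dB

59.4 dB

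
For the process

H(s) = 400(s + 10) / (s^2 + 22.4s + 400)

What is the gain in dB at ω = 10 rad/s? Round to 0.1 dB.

23.6 dB

At s = jω = j10:
zero (s+10): 10 + j10 → |·| = √(10²+10²) = √200 ≈ 14.142, ∠ = arctan(10/10) ≈ 45.00°
quadratic: (j10)² + 22.4·j10 + 400 = 300 + j224 → |·| ≈ 374.4, ∠ ≈ 36.75°
|H| = 400 · 14.142 / 374.4 ≈ 15.109
Gain = 20 log₁₀(15.109) ≈ 23.58 dB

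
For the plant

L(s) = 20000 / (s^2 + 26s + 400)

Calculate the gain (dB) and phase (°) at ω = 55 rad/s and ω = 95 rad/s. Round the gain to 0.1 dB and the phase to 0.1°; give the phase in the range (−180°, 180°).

At s = jω = j55:
quadratic: (j55)² + 26·j55 + 400 = -2625 + j1430 → |·| ≈ 2989.2, ∠ ≈ 151.42°
|L| = 20000 / 2989.2 ≈ 6.6908
Gain = 20 log₁₀(6.6908) ≈ 16.51 dB
∠L = 0.00° − 151.42° = -151.42°

At s = jω = j95:
quadratic: (j95)² + 26·j95 + 400 = -8625 + j2470 → |·| ≈ 8971.7, ∠ ≈ 164.02°
|L| = 20000 / 8971.7 ≈ 2.2292
Gain = 20 log₁₀(2.2292) ≈ 6.96 dB
∠L = 0.00° − 164.02° = -164.02°

ω = 55: 16.5 dB, -151.4°; ω = 95: 7.0 dB, -164.0°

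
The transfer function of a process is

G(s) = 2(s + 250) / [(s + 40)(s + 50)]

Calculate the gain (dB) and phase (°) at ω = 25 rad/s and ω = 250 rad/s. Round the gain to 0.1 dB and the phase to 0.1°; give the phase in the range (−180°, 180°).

ω = 25: -14.4 dB, -52.9°; ω = 250: -39.2 dB, -114.6°

At s = jω = j25:
zero (s+250): 250 + j25 → |·| = √(250²+25²) = √63125 ≈ 251.25, ∠ = arctan(25/250) ≈ 5.71°
pole (s+40): 40 + j25 → |·| = √(40²+25²) = √2225 ≈ 47.17, ∠ = arctan(25/40) ≈ 32.01°
pole (s+50): 50 + j25 → |·| = √(50²+25²) = √3125 ≈ 55.902, ∠ = arctan(25/50) ≈ 26.57°
|G| = 2 · 251.25 / 2636.9 ≈ 0.19056
Gain = 20 log₁₀(0.19056) ≈ -14.40 dB
∠G = 5.71° − 58.58° = -52.87°

At s = jω = j250:
zero (s+250): 250 + j250 → |·| = √(250²+250²) = √125000 ≈ 353.55, ∠ = arctan(250/250) ≈ 45.00°
pole (s+40): 40 + j250 → |·| = √(40²+250²) = √64100 ≈ 253.18, ∠ = arctan(250/40) ≈ 80.91°
pole (s+50): 50 + j250 → |·| = √(50²+250²) = √65000 ≈ 254.95, ∠ = arctan(250/50) ≈ 78.69°
|G| = 2 · 353.55 / 64548 ≈ 0.010955
Gain = 20 log₁₀(0.010955) ≈ -39.21 dB
∠G = 45.00° − 159.60° = -114.60°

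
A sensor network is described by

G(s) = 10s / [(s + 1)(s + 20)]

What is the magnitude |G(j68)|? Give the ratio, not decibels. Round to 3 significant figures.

At s = jω = j68:
zero at origin: s = j68 → |·| = 68, ∠ = 90.00°
pole (s+1): 1 + j68 → |·| = √(1²+68²) = √4625 ≈ 68.007, ∠ = arctan(68/1) ≈ 89.16°
pole (s+20): 20 + j68 → |·| = √(20²+68²) = √5024 ≈ 70.88, ∠ = arctan(68/20) ≈ 73.61°
|G| = 10 · 68 / 4820.3 ≈ 0.14107

0.141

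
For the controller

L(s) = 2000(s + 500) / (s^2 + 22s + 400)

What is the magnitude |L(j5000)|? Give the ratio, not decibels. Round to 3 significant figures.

At s = jω = j5000:
zero (s+500): 500 + j5000 → |·| = √(500²+5000²) = √25250000 ≈ 5024.9, ∠ = arctan(5000/500) ≈ 84.29°
quadratic: (j5000)² + 22·j5000 + 400 = -24999600 + j110000 → |·| ≈ 2.5e+07, ∠ ≈ 179.75°
|L| = 2000 · 5024.9 / 2.5e+07 ≈ 0.40199

0.402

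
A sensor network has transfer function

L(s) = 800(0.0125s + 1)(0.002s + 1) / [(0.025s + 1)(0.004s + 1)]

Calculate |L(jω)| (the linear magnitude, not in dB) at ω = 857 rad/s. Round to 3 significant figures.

At ω = 857 rad/s:
zero (1 + j857·0.0125) = 1 + j10.7125 → |·| ≈ 10.759, ∠ ≈ 84.67°
zero (1 + j857·0.002) = 1 + j1.714 → |·| ≈ 1.9844, ∠ ≈ 59.74°
pole (1 + j857·0.025) = 1 + j21.425 → |·| ≈ 21.448, ∠ ≈ 87.33°
pole (1 + j857·0.004) = 1 + j3.428 → |·| ≈ 3.5709, ∠ ≈ 73.74°
|L| = 800 · 10.759 · 1.9844 / (21.448 · 3.5709) ≈ 223.01

223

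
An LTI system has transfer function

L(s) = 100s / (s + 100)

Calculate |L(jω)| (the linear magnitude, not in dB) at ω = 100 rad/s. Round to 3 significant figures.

70.7

At s = jω = j100:
zero at origin: s = j100 → |·| = 100, ∠ = 90.00°
pole (s+100): 100 + j100 → |·| = √(100²+100²) = √20000 ≈ 141.42, ∠ = arctan(100/100) ≈ 45.00°
|L| = 100 · 100 / 141.42 ≈ 70.711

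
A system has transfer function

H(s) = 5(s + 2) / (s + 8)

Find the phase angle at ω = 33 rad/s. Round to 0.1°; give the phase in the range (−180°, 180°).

10.2°

At s = jω = j33:
zero (s+2): 2 + j33 → |·| = √(2²+33²) = √1093 ≈ 33.061, ∠ = arctan(33/2) ≈ 86.53°
pole (s+8): 8 + j33 → |·| = √(8²+33²) = √1153 ≈ 33.956, ∠ = arctan(33/8) ≈ 76.37°
∠H = 86.53° − 76.37° = 10.16°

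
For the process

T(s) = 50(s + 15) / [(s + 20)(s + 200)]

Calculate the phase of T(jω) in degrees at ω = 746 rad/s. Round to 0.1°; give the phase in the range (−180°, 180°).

At s = jω = j746:
zero (s+15): 15 + j746 → |·| = √(15²+746²) = √556741 ≈ 746.15, ∠ = arctan(746/15) ≈ 88.85°
pole (s+20): 20 + j746 → |·| = √(20²+746²) = √556916 ≈ 746.27, ∠ = arctan(746/20) ≈ 88.46°
pole (s+200): 200 + j746 → |·| = √(200²+746²) = √596516 ≈ 772.34, ∠ = arctan(746/200) ≈ 74.99°
∠T = 88.85° − 163.45° = -74.60°

-74.6°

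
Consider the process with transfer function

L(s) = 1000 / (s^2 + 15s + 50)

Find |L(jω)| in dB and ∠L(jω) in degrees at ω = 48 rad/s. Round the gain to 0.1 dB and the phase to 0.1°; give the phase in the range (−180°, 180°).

-7.5 dB, -162.3°

Substitute s = j48:
Numerator: 1000 = 1000 + j0
Denominator: (j48)^2 + 15(j48) + 50 = -2254 + j720
|N| = √(1000² + 0²) ≈ 1000, ∠N ≈ 0.00°
|D| = √(2254² + 720²) ≈ 2366.2, ∠D ≈ 162.28°
|L| = 1000 / 2366.2 ≈ 0.42262
Gain = 20 log₁₀(0.42262) ≈ -7.48 dB
∠L = 0.00° − 162.28° = -162.28°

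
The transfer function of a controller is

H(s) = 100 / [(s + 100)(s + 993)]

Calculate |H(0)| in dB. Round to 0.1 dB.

H(0) = 100 / (100·993) ≈ 0.001007
20 log₁₀(0.001007) ≈ -59.94 dB

-59.9 dB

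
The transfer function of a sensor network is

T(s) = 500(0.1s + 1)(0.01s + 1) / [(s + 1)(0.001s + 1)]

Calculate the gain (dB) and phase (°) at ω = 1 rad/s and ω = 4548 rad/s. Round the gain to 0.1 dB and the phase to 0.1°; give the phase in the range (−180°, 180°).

At ω = 1 rad/s:
zero (1 + j1·0.1) = 1 + j0.1 → |·| ≈ 1.005, ∠ ≈ 5.71°
zero (1 + j1·0.01) = 1 + j0.01 → |·| ≈ 1, ∠ ≈ 0.57°
pole (1 + j1·1) = 1 + j1 → |·| ≈ 1.4142, ∠ ≈ 45.00°
pole (1 + j1·0.001) = 1 + j0.001 → |·| ≈ 1, ∠ ≈ 0.06°
|T| = 500 · 1.005 · 1 / (1.4142 · 1) ≈ 355.32
Gain = 20 log₁₀(355.32) ≈ 51.01 dB
∠T = (5.71° + 0.57°) − (45.00° + 0.06°) = -38.78°

At ω = 4548 rad/s:
zero (1 + j4548·0.1) = 1 + j454.8 → |·| ≈ 454.8, ∠ ≈ 89.87°
zero (1 + j4548·0.01) = 1 + j45.48 → |·| ≈ 45.491, ∠ ≈ 88.74°
pole (1 + j4548·1) = 1 + j4548 → |·| ≈ 4548, ∠ ≈ 89.99°
pole (1 + j4548·0.001) = 1 + j4.548 → |·| ≈ 4.6566, ∠ ≈ 77.60°
|T| = 500 · 454.8 · 45.491 / (4548 · 4.6566) ≈ 488.46
Gain = 20 log₁₀(488.46) ≈ 53.78 dB
∠T = (89.87° + 88.74°) − (89.99° + 77.60°) = 11.02°

ω = 1: 51.0 dB, -38.8°; ω = 4548: 53.8 dB, 11.0°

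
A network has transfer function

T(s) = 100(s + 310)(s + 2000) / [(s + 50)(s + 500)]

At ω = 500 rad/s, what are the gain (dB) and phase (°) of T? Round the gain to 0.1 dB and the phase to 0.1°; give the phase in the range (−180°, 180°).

At s = jω = j500:
zero (s+310): 310 + j500 → |·| = √(310²+500²) = √346100 ≈ 588.3, ∠ = arctan(500/310) ≈ 58.20°
zero (s+2000): 2000 + j500 → |·| = √(2000²+500²) = √4250000 ≈ 2061.6, ∠ = arctan(500/2000) ≈ 14.04°
pole (s+50): 50 + j500 → |·| = √(50²+500²) = √252500 ≈ 502.49, ∠ = arctan(500/50) ≈ 84.29°
pole (s+500): 500 + j500 → |·| = √(500²+500²) = √500000 ≈ 707.11, ∠ = arctan(500/500) ≈ 45.00°
|T| = 100 · 1.2128e+06 / 3.5532e+05 ≈ 341.33
Gain = 20 log₁₀(341.33) ≈ 50.66 dB
∠T = 72.24° − 129.29° = -57.05°

50.7 dB, -57.1°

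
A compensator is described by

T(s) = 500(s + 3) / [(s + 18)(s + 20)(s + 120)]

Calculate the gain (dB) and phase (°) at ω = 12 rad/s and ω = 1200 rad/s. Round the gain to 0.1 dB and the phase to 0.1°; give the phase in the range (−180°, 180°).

At s = jω = j12:
zero (s+3): 3 + j12 → |·| = √(3²+12²) = √153 ≈ 12.369, ∠ = arctan(12/3) ≈ 75.96°
pole (s+18): 18 + j12 → |·| = √(18²+12²) = √468 ≈ 21.633, ∠ = arctan(12/18) ≈ 33.69°
pole (s+20): 20 + j12 → |·| = √(20²+12²) = √544 ≈ 23.324, ∠ = arctan(12/20) ≈ 30.96°
pole (s+120): 120 + j12 → |·| = √(120²+12²) = √14544 ≈ 120.6, ∠ = arctan(12/120) ≈ 5.71°
|T| = 500 · 12.369 / 60851 ≈ 0.10163
Gain = 20 log₁₀(0.10163) ≈ -19.86 dB
∠T = 75.96° − 70.36° = 5.60°

At s = jω = j1200:
zero (s+3): 3 + j1200 → |·| = √(3²+1200²) = √1440009 ≈ 1200, ∠ = arctan(1200/3) ≈ 89.86°
pole (s+18): 18 + j1200 → |·| = √(18²+1200²) = √1440324 ≈ 1200.1, ∠ = arctan(1200/18) ≈ 89.14°
pole (s+20): 20 + j1200 → |·| = √(20²+1200²) = √1440400 ≈ 1200.2, ∠ = arctan(1200/20) ≈ 89.05°
pole (s+120): 120 + j1200 → |·| = √(120²+1200²) = √1454400 ≈ 1206, ∠ = arctan(1200/120) ≈ 84.29°
|T| = 500 · 1200 / 1.7371e+09 ≈ 0.0003454
Gain = 20 log₁₀(0.0003454) ≈ -69.23 dB
∠T = 89.86° − 262.48° = -172.62°

ω = 12: -19.9 dB, 5.6°; ω = 1200: -69.2 dB, -172.6°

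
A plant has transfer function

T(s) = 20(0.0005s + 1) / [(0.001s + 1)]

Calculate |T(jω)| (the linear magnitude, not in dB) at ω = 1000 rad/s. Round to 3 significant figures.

At ω = 1000 rad/s:
zero (1 + j1000·0.0005) = 1 + j0.5 → |·| ≈ 1.118, ∠ ≈ 26.57°
pole (1 + j1000·0.001) = 1 + j1 → |·| ≈ 1.4142, ∠ ≈ 45.00°
|T| = 20 · 1.118 / (1.4142) ≈ 15.811

15.8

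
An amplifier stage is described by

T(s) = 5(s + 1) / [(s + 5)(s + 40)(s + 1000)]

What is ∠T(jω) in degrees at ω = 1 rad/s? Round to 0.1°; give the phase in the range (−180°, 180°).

At s = jω = j1:
zero (s+1): 1 + j1 → |·| = √(1²+1²) = √2 ≈ 1.4142, ∠ = arctan(1/1) ≈ 45.00°
pole (s+5): 5 + j1 → |·| = √(5²+1²) = √26 ≈ 5.099, ∠ = arctan(1/5) ≈ 11.31°
pole (s+40): 40 + j1 → |·| = √(40²+1²) = √1601 ≈ 40.012, ∠ = arctan(1/40) ≈ 1.43°
pole (s+1000): 1000 + j1 → |·| = √(1000²+1²) = √1000001 ≈ 1000, ∠ = arctan(1/1000) ≈ 0.06°
∠T = 45.00° − 12.80° = 32.20°

32.2°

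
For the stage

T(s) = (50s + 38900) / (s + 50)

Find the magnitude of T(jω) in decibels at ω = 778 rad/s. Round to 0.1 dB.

Substitute s = j778:
Numerator: 50(j778) + 38900 = 38900 + j38900
Denominator: (j778) + 50 = 50 + j778
|N| = √(38900² + 38900²) ≈ 55013, ∠N ≈ 45.00°
|D| = √(50² + 778²) ≈ 779.61, ∠D ≈ 86.32°
|T| = 55013 / 779.61 ≈ 70.565
Gain = 20 log₁₀(70.565) ≈ 36.97 dB

37.0 dB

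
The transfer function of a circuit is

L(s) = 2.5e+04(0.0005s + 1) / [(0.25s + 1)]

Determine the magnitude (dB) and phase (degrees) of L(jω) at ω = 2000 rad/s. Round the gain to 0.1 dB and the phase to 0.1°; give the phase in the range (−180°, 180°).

37.0 dB, -44.9°

At ω = 2000 rad/s:
zero (1 + j2000·0.0005) = 1 + j1 → |·| ≈ 1.4142, ∠ ≈ 45.00°
pole (1 + j2000·0.25) = 1 + j500 → |·| ≈ 500, ∠ ≈ 89.89°
|L| = 2.5e+04 · 1.4142 / (500) ≈ 70.71
Gain = 20 log₁₀(70.71) ≈ 36.99 dB
∠L = (45.00°) − (89.89°) = -44.89°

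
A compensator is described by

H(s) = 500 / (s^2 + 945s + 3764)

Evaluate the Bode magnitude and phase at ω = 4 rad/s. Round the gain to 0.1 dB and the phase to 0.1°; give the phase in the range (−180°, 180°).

-20.5 dB, -45.2°

Substitute s = j4:
Numerator: 500 = 500 + j0
Denominator: (j4)^2 + 945(j4) + 3764 = 3748 + j3780
|N| = √(500² + 0²) ≈ 500, ∠N ≈ 0.00°
|D| = √(3748² + 3780²) ≈ 5323.1, ∠D ≈ 45.24°
|H| = 500 / 5323.1 ≈ 0.09393
Gain = 20 log₁₀(0.09393) ≈ -20.54 dB
∠H = 0.00° − 45.24° = -45.24°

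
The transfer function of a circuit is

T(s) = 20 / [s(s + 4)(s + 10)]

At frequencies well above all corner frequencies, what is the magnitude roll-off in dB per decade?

-60 dB/decade

Each pole contributes −20 dB/decade at high frequency; each zero contributes +20 dB/decade.
Net: 0 zero(s) − 3 pole(s) → -60 dB/decade.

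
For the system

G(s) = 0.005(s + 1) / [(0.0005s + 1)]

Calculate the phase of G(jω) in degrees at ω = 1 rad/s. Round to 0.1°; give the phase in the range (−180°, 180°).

At ω = 1 rad/s:
zero (1 + j1·1) = 1 + j1 → |·| ≈ 1.4142, ∠ ≈ 45.00°
pole (1 + j1·0.0005) = 1 + j0.0005 → |·| ≈ 1, ∠ ≈ 0.03°
∠G = (45.00°) − (0.03°) = 44.97°

45.0°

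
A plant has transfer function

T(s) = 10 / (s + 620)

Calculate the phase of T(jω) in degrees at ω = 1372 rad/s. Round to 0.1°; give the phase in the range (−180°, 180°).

-65.7°

Substitute s = j1372:
Numerator: 10 = 10 + j0
Denominator: (j1372) + 620 = 620 + j1372
|N| = √(10² + 0²) ≈ 10, ∠N ≈ 0.00°
|D| = √(620² + 1372²) ≈ 1505.6, ∠D ≈ 65.68°
∠T = 0.00° − 65.68° = -65.68°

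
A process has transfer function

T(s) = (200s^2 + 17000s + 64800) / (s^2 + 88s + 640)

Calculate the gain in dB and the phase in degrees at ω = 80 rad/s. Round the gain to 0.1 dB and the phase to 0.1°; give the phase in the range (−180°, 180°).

46.0 dB, 2.5°

Substitute s = j80:
Numerator: 200(j80)^2 + 17000(j80) + 64800 = -1215200 + j1360000
Denominator: (j80)^2 + 88(j80) + 640 = -5760 + j7040
|N| = √(1215200² + 1360000²) ≈ 1.8238e+06, ∠N ≈ 131.78°
|D| = √(5760² + 7040²) ≈ 9096.1, ∠D ≈ 129.29°
|T| = 1.8238e+06 / 9096.1 ≈ 200.5
Gain = 20 log₁₀(200.5) ≈ 46.04 dB
∠T = 131.78° − 129.29° = 2.49°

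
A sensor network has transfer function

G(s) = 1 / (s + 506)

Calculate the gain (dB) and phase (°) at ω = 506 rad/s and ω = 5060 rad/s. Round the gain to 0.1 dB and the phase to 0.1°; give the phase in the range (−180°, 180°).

Substitute s = j506:
Numerator: 1 = 1 + j0
Denominator: (j506) + 506 = 506 + j506
|N| = √(1² + 0²) ≈ 1, ∠N ≈ 0.00°
|D| = √(506² + 506²) ≈ 715.59, ∠D ≈ 45.00°
|G| = 1 / 715.59 ≈ 0.0013974
Gain = 20 log₁₀(0.0013974) ≈ -57.09 dB
∠G = 0.00° − 45.00° = -45.00°

Substitute s = j5060:
Numerator: 1 = 1 + j0
Denominator: (j5060) + 506 = 506 + j5060
|N| = √(1² + 0²) ≈ 1, ∠N ≈ 0.00°
|D| = √(506² + 5060²) ≈ 5085.2, ∠D ≈ 84.29°
|G| = 1 / 5085.2 ≈ 0.00019665
Gain = 20 log₁₀(0.00019665) ≈ -74.13 dB
∠G = 0.00° − 84.29° = -84.29°

ω = 506: -57.1 dB, -45.0°; ω = 5060: -74.1 dB, -84.3°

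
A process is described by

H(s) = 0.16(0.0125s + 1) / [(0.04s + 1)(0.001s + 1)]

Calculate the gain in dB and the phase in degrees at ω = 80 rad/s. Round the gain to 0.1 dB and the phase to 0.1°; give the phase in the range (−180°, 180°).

-23.4 dB, -32.2°

At ω = 80 rad/s:
zero (1 + j80·0.0125) = 1 + j1 → |·| ≈ 1.4142, ∠ ≈ 45.00°
pole (1 + j80·0.04) = 1 + j3.2 → |·| ≈ 3.3526, ∠ ≈ 72.65°
pole (1 + j80·0.001) = 1 + j0.08 → |·| ≈ 1.0032, ∠ ≈ 4.57°
|H| = 0.16 · 1.4142 / (3.3526 · 1.0032) ≈ 0.067276
Gain = 20 log₁₀(0.067276) ≈ -23.44 dB
∠H = (45.00°) − (72.65° + 4.57°) = -32.22°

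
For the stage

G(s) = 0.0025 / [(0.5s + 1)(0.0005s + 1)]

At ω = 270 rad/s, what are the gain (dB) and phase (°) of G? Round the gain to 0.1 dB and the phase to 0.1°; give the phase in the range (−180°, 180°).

-94.7 dB, -97.3°

At ω = 270 rad/s:
pole (1 + j270·0.5) = 1 + j135 → |·| ≈ 135, ∠ ≈ 89.58°
pole (1 + j270·0.0005) = 1 + j0.135 → |·| ≈ 1.0091, ∠ ≈ 7.69°
|G| = 0.0025 · 1 / (135 · 1.0091) ≈ 1.8352e-05
Gain = 20 log₁₀(1.8352e-05) ≈ -94.73 dB
∠G = (0°) − (89.58° + 7.69°) = -97.27°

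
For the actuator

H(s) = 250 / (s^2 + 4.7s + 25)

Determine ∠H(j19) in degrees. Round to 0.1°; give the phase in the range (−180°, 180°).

-165.1°

At s = jω = j19:
quadratic: (j19)² + 4.7·j19 + 25 = -336 + j89.3 → |·| ≈ 347.66, ∠ ≈ 165.12°
∠H = 0.00° − 165.12° = -165.12°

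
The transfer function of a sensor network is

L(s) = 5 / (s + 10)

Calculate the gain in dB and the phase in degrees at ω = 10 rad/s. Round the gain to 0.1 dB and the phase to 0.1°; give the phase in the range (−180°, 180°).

-9.0 dB, -45.0°

At s = jω = j10:
pole (s+10): 10 + j10 → |·| = √(10²+10²) = √200 ≈ 14.142, ∠ = arctan(10/10) ≈ 45.00°
|L| = 5 / 14.142 ≈ 0.35356
Gain = 20 log₁₀(0.35356) ≈ -9.03 dB
∠L = 0.00° − 45.00° = -45.00°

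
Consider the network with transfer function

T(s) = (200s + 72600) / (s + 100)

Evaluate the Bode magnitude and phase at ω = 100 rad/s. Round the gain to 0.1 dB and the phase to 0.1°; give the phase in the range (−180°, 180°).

54.5 dB, -29.6°

Substitute s = j100:
Numerator: 200(j100) + 72600 = 72600 + j20000
Denominator: (j100) + 100 = 100 + j100
|N| = √(72600² + 20000²) ≈ 75304, ∠N ≈ 15.40°
|D| = √(100² + 100²) ≈ 141.42, ∠D ≈ 45.00°
|T| = 75304 / 141.42 ≈ 532.48
Gain = 20 log₁₀(532.48) ≈ 54.53 dB
∠T = 15.40° − 45.00° = -29.60°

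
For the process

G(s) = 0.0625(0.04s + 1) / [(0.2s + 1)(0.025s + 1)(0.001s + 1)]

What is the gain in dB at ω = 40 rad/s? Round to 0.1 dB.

-39.7 dB

At ω = 40 rad/s:
zero (1 + j40·0.04) = 1 + j1.6 → |·| ≈ 1.8868, ∠ ≈ 57.99°
pole (1 + j40·0.2) = 1 + j8 → |·| ≈ 8.0623, ∠ ≈ 82.87°
pole (1 + j40·0.025) = 1 + j1 → |·| ≈ 1.4142, ∠ ≈ 45.00°
pole (1 + j40·0.001) = 1 + j0.04 → |·| ≈ 1.0008, ∠ ≈ 2.29°
|G| = 0.0625 · 1.8868 / (8.0623 · 1.4142 · 1.0008) ≈ 0.010334
Gain = 20 log₁₀(0.010334) ≈ -39.71 dB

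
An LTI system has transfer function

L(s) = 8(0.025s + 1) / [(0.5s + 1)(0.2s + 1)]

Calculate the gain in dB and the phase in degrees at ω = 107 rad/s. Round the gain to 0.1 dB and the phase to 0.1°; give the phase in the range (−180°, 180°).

At ω = 107 rad/s:
zero (1 + j107·0.025) = 1 + j2.675 → |·| ≈ 2.8558, ∠ ≈ 69.50°
pole (1 + j107·0.5) = 1 + j53.5 → |·| ≈ 53.509, ∠ ≈ 88.93°
pole (1 + j107·0.2) = 1 + j21.4 → |·| ≈ 21.423, ∠ ≈ 87.32°
|L| = 8 · 2.8558 / (53.509 · 21.423) ≈ 0.01993
Gain = 20 log₁₀(0.01993) ≈ -34.01 dB
∠L = (69.50°) − (88.93° + 87.32°) = -106.75°

-34.0 dB, -106.8°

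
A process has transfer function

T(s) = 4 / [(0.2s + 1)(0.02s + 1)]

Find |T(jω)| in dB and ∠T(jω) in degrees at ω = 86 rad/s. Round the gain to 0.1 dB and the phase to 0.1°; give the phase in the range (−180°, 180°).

-18.7 dB, -146.5°

At ω = 86 rad/s:
pole (1 + j86·0.2) = 1 + j17.2 → |·| ≈ 17.229, ∠ ≈ 86.67°
pole (1 + j86·0.02) = 1 + j1.72 → |·| ≈ 1.9896, ∠ ≈ 59.83°
|T| = 4 · 1 / (17.229 · 1.9896) ≈ 0.11669
Gain = 20 log₁₀(0.11669) ≈ -18.66 dB
∠T = (0°) − (86.67° + 59.83°) = -146.50°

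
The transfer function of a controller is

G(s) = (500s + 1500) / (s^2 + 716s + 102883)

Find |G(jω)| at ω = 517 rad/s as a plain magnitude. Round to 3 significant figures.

0.638

Substitute s = j517:
Numerator: 500(j517) + 1500 = 1500 + j258500
Denominator: (j517)^2 + 716(j517) + 102883 = -164406 + j370172
|N| = √(1500² + 258500²) ≈ 2.585e+05, ∠N ≈ 89.67°
|D| = √(164406² + 370172²) ≈ 4.0504e+05, ∠D ≈ 113.95°
|G| = 2.585e+05 / 4.0504e+05 ≈ 0.63821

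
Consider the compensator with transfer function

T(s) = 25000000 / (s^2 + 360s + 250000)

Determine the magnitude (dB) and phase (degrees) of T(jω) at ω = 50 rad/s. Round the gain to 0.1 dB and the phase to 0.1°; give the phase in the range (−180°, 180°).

40.1 dB, -4.2°

At s = jω = j50:
quadratic: (j50)² + 360·j50 + 250000 = 247500 + j18000 → |·| ≈ 2.4815e+05, ∠ ≈ 4.16°
|T| = 25000000 / 2.4815e+05 ≈ 100.75
Gain = 20 log₁₀(100.75) ≈ 40.06 dB
∠T = 0.00° − 4.16° = -4.16°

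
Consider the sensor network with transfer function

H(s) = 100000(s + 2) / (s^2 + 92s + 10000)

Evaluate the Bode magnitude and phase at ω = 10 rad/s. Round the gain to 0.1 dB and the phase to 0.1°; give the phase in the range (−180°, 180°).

At s = jω = j10:
zero (s+2): 2 + j10 → |·| = √(2²+10²) = √104 ≈ 10.198, ∠ = arctan(10/2) ≈ 78.69°
quadratic: (j10)² + 92·j10 + 10000 = 9900 + j920 → |·| ≈ 9942.7, ∠ ≈ 5.31°
|H| = 100000 · 10.198 / 9942.7 ≈ 102.57
Gain = 20 log₁₀(102.57) ≈ 40.22 dB
∠H = 78.69° − 5.31° = 73.38°

40.2 dB, 73.4°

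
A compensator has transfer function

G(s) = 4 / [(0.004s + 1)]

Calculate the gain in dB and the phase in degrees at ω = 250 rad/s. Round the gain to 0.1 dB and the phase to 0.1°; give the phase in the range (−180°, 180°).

9.0 dB, -45.0°

At ω = 250 rad/s:
pole (1 + j250·0.004) = 1 + j1 → |·| ≈ 1.4142, ∠ ≈ 45.00°
|G| = 4 · 1 / (1.4142) ≈ 2.8285
Gain = 20 log₁₀(2.8285) ≈ 9.03 dB
∠G = (0°) − (45.00°) = -45.00°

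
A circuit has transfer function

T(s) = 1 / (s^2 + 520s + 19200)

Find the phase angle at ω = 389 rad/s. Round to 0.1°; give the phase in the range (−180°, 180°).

Substitute s = j389:
Numerator: 1 = 1 + j0
Denominator: (j389)^2 + 520(j389) + 19200 = -132121 + j202280
|N| = √(1² + 0²) ≈ 1, ∠N ≈ 0.00°
|D| = √(132121² + 202280²) ≈ 2.4161e+05, ∠D ≈ 123.15°
∠T = 0.00° − 123.15° = -123.15°

-123.2°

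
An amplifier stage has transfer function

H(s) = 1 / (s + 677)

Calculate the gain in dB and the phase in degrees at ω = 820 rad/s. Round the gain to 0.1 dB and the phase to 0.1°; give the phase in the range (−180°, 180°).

-60.5 dB, -50.5°

At s = jω = j820:
pole (s+677): 677 + j820 → |·| = √(677²+820²) = √1130729 ≈ 1063.4, ∠ = arctan(820/677) ≈ 50.46°
|H| = 1 / 1063.4 ≈ 0.00094038
Gain = 20 log₁₀(0.00094038) ≈ -60.53 dB
∠H = 0.00° − 50.46° = -50.46°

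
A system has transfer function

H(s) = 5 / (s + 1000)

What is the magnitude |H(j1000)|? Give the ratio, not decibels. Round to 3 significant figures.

0.00354

At s = jω = j1000:
pole (s+1000): 1000 + j1000 → |·| = √(1000²+1000²) = √2000000 ≈ 1414.2, ∠ = arctan(1000/1000) ≈ 45.00°
|H| = 5 / 1414.2 ≈ 0.0035356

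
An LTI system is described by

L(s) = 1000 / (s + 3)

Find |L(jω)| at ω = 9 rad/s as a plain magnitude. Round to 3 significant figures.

105

Substitute s = j9:
Numerator: 1000 = 1000 + j0
Denominator: (j9) + 3 = 3 + j9
|N| = √(1000² + 0²) ≈ 1000, ∠N ≈ 0.00°
|D| = √(3² + 9²) ≈ 9.4868, ∠D ≈ 71.57°
|L| = 1000 / 9.4868 ≈ 105.41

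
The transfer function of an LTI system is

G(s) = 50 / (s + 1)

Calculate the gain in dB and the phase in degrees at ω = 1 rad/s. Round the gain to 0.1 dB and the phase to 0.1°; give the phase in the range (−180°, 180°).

Substitute s = j1:
Numerator: 50 = 50 + j0
Denominator: (j1) + 1 = 1 + j1
|N| = √(50² + 0²) ≈ 50, ∠N ≈ 0.00°
|D| = √(1² + 1²) ≈ 1.4142, ∠D ≈ 45.00°
|G| = 50 / 1.4142 ≈ 35.356
Gain = 20 log₁₀(35.356) ≈ 30.97 dB
∠G = 0.00° − 45.00° = -45.00°

31.0 dB, -45.0°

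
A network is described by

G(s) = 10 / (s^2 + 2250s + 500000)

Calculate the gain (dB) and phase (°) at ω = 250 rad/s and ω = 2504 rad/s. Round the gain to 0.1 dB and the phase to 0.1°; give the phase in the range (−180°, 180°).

ω = 250: -97.1 dB, -52.1°; ω = 2504: -118.1 dB, -135.7°

Substitute s = j250:
Numerator: 10 = 10 + j0
Denominator: (j250)^2 + 2250(j250) + 500000 = 437500 + j562500
|N| = √(10² + 0²) ≈ 10, ∠N ≈ 0.00°
|D| = √(437500² + 562500²) ≈ 7.1261e+05, ∠D ≈ 52.13°
|G| = 10 / 7.1261e+05 ≈ 1.4033e-05
Gain = 20 log₁₀(1.4033e-05) ≈ -97.06 dB
∠G = 0.00° − 52.13° = -52.13°

Substitute s = j2504:
Numerator: 10 = 10 + j0
Denominator: (j2504)^2 + 2250(j2504) + 500000 = -5770016 + j5634000
|N| = √(10² + 0²) ≈ 10, ∠N ≈ 0.00°
|D| = √(5770016² + 5634000²) ≈ 8.0644e+06, ∠D ≈ 135.68°
|G| = 10 / 8.0644e+06 ≈ 1.24e-06
Gain = 20 log₁₀(1.24e-06) ≈ -118.13 dB
∠G = 0.00° − 135.68° = -135.68°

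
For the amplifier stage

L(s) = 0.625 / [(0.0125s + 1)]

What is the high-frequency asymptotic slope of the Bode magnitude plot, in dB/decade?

Each pole contributes −20 dB/decade at high frequency; each zero contributes +20 dB/decade.
Net: 0 zero(s) − 1 pole(s) → -20 dB/decade.

-20 dB/decade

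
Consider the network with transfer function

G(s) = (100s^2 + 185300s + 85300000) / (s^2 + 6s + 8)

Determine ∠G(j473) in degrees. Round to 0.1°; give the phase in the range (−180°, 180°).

-125.0°

Substitute s = j473:
Numerator: 100(j473)^2 + 185300(j473) + 85300000 = 62927100 + j87646900
Denominator: (j473)^2 + 6(j473) + 8 = -223721 + j2838
|N| = √(62927100² + 87646900²) ≈ 1.079e+08, ∠N ≈ 54.32°
|D| = √(223721² + 2838²) ≈ 2.2374e+05, ∠D ≈ 179.27°
∠G = 54.32° − 179.27° = -124.95°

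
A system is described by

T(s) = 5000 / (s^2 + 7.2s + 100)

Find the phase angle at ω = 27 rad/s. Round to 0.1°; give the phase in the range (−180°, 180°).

-162.8°

At s = jω = j27:
quadratic: (j27)² + 7.2·j27 + 100 = -629 + j194.4 → |·| ≈ 658.36, ∠ ≈ 162.83°
∠T = 0.00° − 162.83° = -162.83°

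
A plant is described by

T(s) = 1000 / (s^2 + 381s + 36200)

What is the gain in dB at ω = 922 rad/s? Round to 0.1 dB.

-59.0 dB

Substitute s = j922:
Numerator: 1000 = 1000 + j0
Denominator: (j922)^2 + 381(j922) + 36200 = -813884 + j351282
|N| = √(1000² + 0²) ≈ 1000, ∠N ≈ 0.00°
|D| = √(813884² + 351282²) ≈ 8.8646e+05, ∠D ≈ 156.65°
|T| = 1000 / 8.8646e+05 ≈ 0.0011281
Gain = 20 log₁₀(0.0011281) ≈ -58.95 dB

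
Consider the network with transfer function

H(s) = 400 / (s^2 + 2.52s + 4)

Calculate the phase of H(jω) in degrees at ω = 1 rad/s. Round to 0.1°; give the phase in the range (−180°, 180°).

At s = jω = j1:
quadratic: (j1)² + 2.52·j1 + 4 = 3 + j2.52 → |·| ≈ 3.918, ∠ ≈ 40.03°
∠H = 0.00° − 40.03° = -40.03°

-40.0°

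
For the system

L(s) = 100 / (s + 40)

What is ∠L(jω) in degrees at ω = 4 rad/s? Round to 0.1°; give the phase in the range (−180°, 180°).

-5.7°

Substitute s = j4:
Numerator: 100 = 100 + j0
Denominator: (j4) + 40 = 40 + j4
|N| = √(100² + 0²) ≈ 100, ∠N ≈ 0.00°
|D| = √(40² + 4²) ≈ 40.2, ∠D ≈ 5.71°
∠L = 0.00° − 5.71° = -5.71°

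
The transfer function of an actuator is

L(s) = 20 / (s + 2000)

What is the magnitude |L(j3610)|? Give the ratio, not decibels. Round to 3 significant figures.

Substitute s = j3610:
Numerator: 20 = 20 + j0
Denominator: (j3610) + 2000 = 2000 + j3610
|N| = √(20² + 0²) ≈ 20, ∠N ≈ 0.00°
|D| = √(2000² + 3610²) ≈ 4127, ∠D ≈ 61.01°
|L| = 20 / 4127 ≈ 0.0048461

0.00485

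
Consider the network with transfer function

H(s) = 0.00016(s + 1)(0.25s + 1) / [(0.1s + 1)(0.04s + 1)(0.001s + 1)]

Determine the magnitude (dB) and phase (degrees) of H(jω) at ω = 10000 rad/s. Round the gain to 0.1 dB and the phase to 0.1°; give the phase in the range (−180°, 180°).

At ω = 10000 rad/s:
zero (1 + j10000·1) = 1 + j10000 → |·| ≈ 10000, ∠ ≈ 89.99°
zero (1 + j10000·0.25) = 1 + j2500 → |·| ≈ 2500, ∠ ≈ 89.98°
pole (1 + j10000·0.1) = 1 + j1000 → |·| ≈ 1000, ∠ ≈ 89.94°
pole (1 + j10000·0.04) = 1 + j400 → |·| ≈ 400, ∠ ≈ 89.86°
pole (1 + j10000·0.001) = 1 + j10 → |·| ≈ 10.05, ∠ ≈ 84.29°
|H| = 0.00016 · 10000 · 2500 / (1000 · 400 · 10.05) ≈ 0.00099502
Gain = 20 log₁₀(0.00099502) ≈ -60.04 dB
∠H = (89.99° + 89.98°) − (89.94° + 89.86° + 84.29°) = -84.12°

-60.0 dB, -84.1°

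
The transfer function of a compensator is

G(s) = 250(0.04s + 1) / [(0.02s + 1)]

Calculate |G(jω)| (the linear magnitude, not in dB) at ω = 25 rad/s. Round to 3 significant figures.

316

At ω = 25 rad/s:
zero (1 + j25·0.04) = 1 + j1 → |·| ≈ 1.4142, ∠ ≈ 45.00°
pole (1 + j25·0.02) = 1 + j0.5 → |·| ≈ 1.118, ∠ ≈ 26.57°
|G| = 250 · 1.4142 / (1.118) ≈ 316.23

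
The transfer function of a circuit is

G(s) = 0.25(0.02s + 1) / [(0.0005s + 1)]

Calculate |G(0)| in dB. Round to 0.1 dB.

-12.0 dB

G(0) = 0.25 · 1 / 1 = 0.25
20 log₁₀(0.25) ≈ -12.04 dB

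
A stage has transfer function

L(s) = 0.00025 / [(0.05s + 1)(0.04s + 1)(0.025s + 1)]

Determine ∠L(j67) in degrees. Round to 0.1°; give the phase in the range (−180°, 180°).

At ω = 67 rad/s:
pole (1 + j67·0.05) = 1 + j3.35 → |·| ≈ 3.4961, ∠ ≈ 73.38°
pole (1 + j67·0.04) = 1 + j2.68 → |·| ≈ 2.8605, ∠ ≈ 69.54°
pole (1 + j67·0.025) = 1 + j1.675 → |·| ≈ 1.9508, ∠ ≈ 59.16°
∠L = (0°) − (73.38° + 69.54° + 59.16°) = -202.08° ≡ 157.92° (principal value)

157.9°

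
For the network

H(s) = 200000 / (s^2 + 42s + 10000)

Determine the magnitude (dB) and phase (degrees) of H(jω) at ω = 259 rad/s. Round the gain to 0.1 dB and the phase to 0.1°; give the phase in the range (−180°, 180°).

10.7 dB, -169.2°

At s = jω = j259:
quadratic: (j259)² + 42·j259 + 10000 = -57081 + j10878 → |·| ≈ 58108, ∠ ≈ 169.21°
|H| = 200000 / 58108 ≈ 3.4419
Gain = 20 log₁₀(3.4419) ≈ 10.74 dB
∠H = 0.00° − 169.21° = -169.21°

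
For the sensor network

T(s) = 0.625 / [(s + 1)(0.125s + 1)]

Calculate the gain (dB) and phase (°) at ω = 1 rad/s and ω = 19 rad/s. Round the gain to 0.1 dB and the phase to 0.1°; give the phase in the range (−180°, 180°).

ω = 1: -7.2 dB, -52.1°; ω = 19: -37.9 dB, -154.2°

At ω = 1 rad/s:
pole (1 + j1·1) = 1 + j1 → |·| ≈ 1.4142, ∠ ≈ 45.00°
pole (1 + j1·0.125) = 1 + j0.125 → |·| ≈ 1.0078, ∠ ≈ 7.13°
|T| = 0.625 · 1 / (1.4142 · 1.0078) ≈ 0.43853
Gain = 20 log₁₀(0.43853) ≈ -7.16 dB
∠T = (0°) − (45.00° + 7.13°) = -52.13°

At ω = 19 rad/s:
pole (1 + j19·1) = 1 + j19 → |·| ≈ 19.026, ∠ ≈ 86.99°
pole (1 + j19·0.125) = 1 + j2.375 → |·| ≈ 2.5769, ∠ ≈ 67.17°
|T| = 0.625 · 1 / (19.026 · 2.5769) ≈ 0.012748
Gain = 20 log₁₀(0.012748) ≈ -37.89 dB
∠T = (0°) − (86.99° + 67.17°) = -154.16°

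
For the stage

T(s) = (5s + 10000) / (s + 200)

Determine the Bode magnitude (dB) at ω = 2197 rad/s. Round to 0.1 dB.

Substitute s = j2197:
Numerator: 5(j2197) + 10000 = 10000 + j10985
Denominator: (j2197) + 200 = 200 + j2197
|N| = √(10000² + 10985²) ≈ 14855, ∠N ≈ 47.69°
|D| = √(200² + 2197²) ≈ 2206.1, ∠D ≈ 84.80°
|T| = 14855 / 2206.1 ≈ 6.7336
Gain = 20 log₁₀(6.7336) ≈ 16.56 dB

16.6 dB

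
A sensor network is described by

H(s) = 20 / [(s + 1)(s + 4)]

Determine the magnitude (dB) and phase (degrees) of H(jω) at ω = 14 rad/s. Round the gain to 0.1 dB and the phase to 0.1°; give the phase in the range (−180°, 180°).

At s = jω = j14:
pole (s+1): 1 + j14 → |·| = √(1²+14²) = √197 ≈ 14.036, ∠ = arctan(14/1) ≈ 85.91°
pole (s+4): 4 + j14 → |·| = √(4²+14²) = √212 ≈ 14.56, ∠ = arctan(14/4) ≈ 74.05°
|H| = 20 / 204.36 ≈ 0.097867
Gain = 20 log₁₀(0.097867) ≈ -20.19 dB
∠H = 0.00° − 159.96° = -159.96°

-20.2 dB, -160.0°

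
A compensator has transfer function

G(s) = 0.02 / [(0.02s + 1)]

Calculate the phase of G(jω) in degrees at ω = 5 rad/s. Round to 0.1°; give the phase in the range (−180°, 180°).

At ω = 5 rad/s:
pole (1 + j5·0.02) = 1 + j0.1 → |·| ≈ 1.005, ∠ ≈ 5.71°
∠G = (0°) − (5.71°) = -5.71°

-5.7°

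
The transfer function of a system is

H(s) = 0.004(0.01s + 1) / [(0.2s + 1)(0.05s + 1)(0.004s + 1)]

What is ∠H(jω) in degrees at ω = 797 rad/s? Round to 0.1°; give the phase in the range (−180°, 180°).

At ω = 797 rad/s:
zero (1 + j797·0.01) = 1 + j7.97 → |·| ≈ 8.0325, ∠ ≈ 82.85°
pole (1 + j797·0.2) = 1 + j159.4 → |·| ≈ 159.4, ∠ ≈ 89.64°
pole (1 + j797·0.05) = 1 + j39.85 → |·| ≈ 39.863, ∠ ≈ 88.56°
pole (1 + j797·0.004) = 1 + j3.188 → |·| ≈ 3.3412, ∠ ≈ 72.58°
∠H = (82.85°) − (89.64° + 88.56° + 72.58°) = -167.93°

-167.9°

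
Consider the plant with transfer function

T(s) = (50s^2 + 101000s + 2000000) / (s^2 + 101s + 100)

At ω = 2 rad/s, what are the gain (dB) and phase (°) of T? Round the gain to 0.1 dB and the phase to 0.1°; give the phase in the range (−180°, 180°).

Substitute s = j2:
Numerator: 50(j2)^2 + 101000(j2) + 2000000 = 1999800 + j202000
Denominator: (j2)^2 + 101(j2) + 100 = 96 + j202
|N| = √(1999800² + 202000²) ≈ 2.01e+06, ∠N ≈ 5.77°
|D| = √(96² + 202²) ≈ 223.65, ∠D ≈ 64.58°
|T| = 2.01e+06 / 223.65 ≈ 8987.3
Gain = 20 log₁₀(8987.3) ≈ 79.07 dB
∠T = 5.77° − 64.58° = -58.81°

79.1 dB, -58.8°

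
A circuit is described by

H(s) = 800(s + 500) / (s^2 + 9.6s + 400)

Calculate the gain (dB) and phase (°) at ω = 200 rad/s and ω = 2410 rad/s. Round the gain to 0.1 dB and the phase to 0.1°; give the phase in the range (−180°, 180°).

ω = 200: 20.7 dB, -155.4°; ω = 2410: -9.4 dB, -101.5°

At s = jω = j200:
zero (s+500): 500 + j200 → |·| = √(500²+200²) = √290000 ≈ 538.52, ∠ = arctan(200/500) ≈ 21.80°
quadratic: (j200)² + 9.6·j200 + 400 = -39600 + j1920 → |·| ≈ 39647, ∠ ≈ 177.22°
|H| = 800 · 538.52 / 39647 ≈ 10.866
Gain = 20 log₁₀(10.866) ≈ 20.72 dB
∠H = 21.80° − 177.22° = -155.42°

At s = jω = j2410:
zero (s+500): 500 + j2410 → |·| = √(500²+2410²) = √6058100 ≈ 2461.3, ∠ = arctan(2410/500) ≈ 78.28°
quadratic: (j2410)² + 9.6·j2410 + 400 = -5807700 + j23136 → |·| ≈ 5.8077e+06, ∠ ≈ 179.77°
|H| = 800 · 2461.3 / 5.8077e+06 ≈ 0.33904
Gain = 20 log₁₀(0.33904) ≈ -9.39 dB
∠H = 78.28° − 179.77° = -101.49°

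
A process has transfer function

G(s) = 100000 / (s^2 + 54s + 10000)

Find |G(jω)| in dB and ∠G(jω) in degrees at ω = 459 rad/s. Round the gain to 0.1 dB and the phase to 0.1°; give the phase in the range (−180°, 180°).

-6.1 dB, -173.0°

At s = jω = j459:
quadratic: (j459)² + 54·j459 + 10000 = -200681 + j24786 → |·| ≈ 2.0221e+05, ∠ ≈ 172.96°
|G| = 100000 / 2.0221e+05 ≈ 0.49454
Gain = 20 log₁₀(0.49454) ≈ -6.12 dB
∠G = 0.00° − 172.96° = -172.96°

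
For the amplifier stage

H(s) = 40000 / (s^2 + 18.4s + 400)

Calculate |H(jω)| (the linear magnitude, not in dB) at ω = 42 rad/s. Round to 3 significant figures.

At s = jω = j42:
quadratic: (j42)² + 18.4·j42 + 400 = -1364 + j772.8 → |·| ≈ 1567.7, ∠ ≈ 150.47°
|H| = 40000 / 1567.7 ≈ 25.515

25.5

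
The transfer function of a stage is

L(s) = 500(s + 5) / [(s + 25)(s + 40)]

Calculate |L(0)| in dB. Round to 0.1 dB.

L(0) = 500·5 / (25·40) = 2.5
20 log₁₀(2.5) ≈ 7.96 dB

8.0 dB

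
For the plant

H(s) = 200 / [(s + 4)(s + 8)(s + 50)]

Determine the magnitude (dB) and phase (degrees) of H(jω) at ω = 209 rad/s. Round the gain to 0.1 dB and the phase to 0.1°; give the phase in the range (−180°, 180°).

-93.4 dB, 106.7°

At s = jω = j209:
pole (s+4): 4 + j209 → |·| = √(4²+209²) = √43697 ≈ 209.04, ∠ = arctan(209/4) ≈ 88.90°
pole (s+8): 8 + j209 → |·| = √(8²+209²) = √43745 ≈ 209.15, ∠ = arctan(209/8) ≈ 87.81°
pole (s+50): 50 + j209 → |·| = √(50²+209²) = √46181 ≈ 214.9, ∠ = arctan(209/50) ≈ 76.55°
|H| = 200 / 9.3956e+06 ≈ 2.1287e-05
Gain = 20 log₁₀(2.1287e-05) ≈ -93.44 dB
∠H = 0.00° − 253.26° = -253.26° ≡ 106.74° (principal value)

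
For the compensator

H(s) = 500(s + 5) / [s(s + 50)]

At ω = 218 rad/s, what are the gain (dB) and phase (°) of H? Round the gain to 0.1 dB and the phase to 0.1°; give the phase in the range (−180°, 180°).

At s = jω = j218:
zero (s+5): 5 + j218 → |·| = √(5²+218²) = √47549 ≈ 218.06, ∠ = arctan(218/5) ≈ 88.69°
pole (s+50): 50 + j218 → |·| = √(50²+218²) = √50024 ≈ 223.66, ∠ = arctan(218/50) ≈ 77.08°
pole at origin: |s| = 218, ∠ = 90.00° (in denominator)
|H| = 500 · 218.06 / 48758 ≈ 2.2361
Gain = 20 log₁₀(2.2361) ≈ 6.99 dB
∠H = 88.69° − 167.08° = -78.39°

7.0 dB, -78.4°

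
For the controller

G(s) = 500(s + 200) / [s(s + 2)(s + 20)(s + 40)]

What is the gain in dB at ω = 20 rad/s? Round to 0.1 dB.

At s = jω = j20:
zero (s+200): 200 + j20 → |·| = √(200²+20²) = √40400 ≈ 201, ∠ = arctan(20/200) ≈ 5.71°
pole (s+2): 2 + j20 → |·| = √(2²+20²) = √404 ≈ 20.1, ∠ = arctan(20/2) ≈ 84.29°
pole (s+20): 20 + j20 → |·| = √(20²+20²) = √800 ≈ 28.284, ∠ = arctan(20/20) ≈ 45.00°
pole (s+40): 40 + j20 → |·| = √(40²+20²) = √2000 ≈ 44.721, ∠ = arctan(20/40) ≈ 26.57°
pole at origin: |s| = 20, ∠ = 90.00° (in denominator)
|G| = 500 · 201 / 5.0849e+05 ≈ 0.19764
Gain = 20 log₁₀(0.19764) ≈ -14.08 dB

-14.1 dB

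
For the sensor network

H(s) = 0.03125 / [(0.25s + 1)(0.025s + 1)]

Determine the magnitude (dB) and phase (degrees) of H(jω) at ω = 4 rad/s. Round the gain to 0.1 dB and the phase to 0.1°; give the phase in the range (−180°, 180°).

-33.2 dB, -50.7°

At ω = 4 rad/s:
pole (1 + j4·0.25) = 1 + j1 → |·| ≈ 1.4142, ∠ ≈ 45.00°
pole (1 + j4·0.025) = 1 + j0.1 → |·| ≈ 1.005, ∠ ≈ 5.71°
|H| = 0.03125 · 1 / (1.4142 · 1.005) ≈ 0.021987
Gain = 20 log₁₀(0.021987) ≈ -33.16 dB
∠H = (0°) − (45.00° + 5.71°) = -50.71°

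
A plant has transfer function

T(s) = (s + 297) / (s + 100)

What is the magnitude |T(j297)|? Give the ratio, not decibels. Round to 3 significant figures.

At s = jω = j297:
zero (s+297): 297 + j297 → |·| = √(297²+297²) = √176418 ≈ 420.02, ∠ = arctan(297/297) ≈ 45.00°
pole (s+100): 100 + j297 → |·| = √(100²+297²) = √98209 ≈ 313.38, ∠ = arctan(297/100) ≈ 71.39°
|T| = 1 · 420.02 / 313.38 ≈ 1.3403

1.34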